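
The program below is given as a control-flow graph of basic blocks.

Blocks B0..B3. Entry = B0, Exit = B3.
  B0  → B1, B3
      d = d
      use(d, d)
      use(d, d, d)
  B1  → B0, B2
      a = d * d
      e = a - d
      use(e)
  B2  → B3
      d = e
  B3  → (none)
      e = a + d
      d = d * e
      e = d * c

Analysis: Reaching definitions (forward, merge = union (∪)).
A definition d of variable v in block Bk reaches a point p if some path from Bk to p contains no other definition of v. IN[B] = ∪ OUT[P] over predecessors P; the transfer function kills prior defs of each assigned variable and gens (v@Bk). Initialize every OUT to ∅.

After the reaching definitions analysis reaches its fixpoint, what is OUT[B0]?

Answer: {a@B1, d@B0, e@B1}

Derivation:
Converged values:
  B0:   IN={a@B1, d@B0, e@B1}   OUT={a@B1, d@B0, e@B1}
  B1:   IN={a@B1, d@B0, e@B1}   OUT={a@B1, d@B0, e@B1}
  B2:   IN={a@B1, d@B0, e@B1}   OUT={a@B1, d@B2, e@B1}
  B3:   IN={a@B1, d@B0, d@B2, e@B1}   OUT={a@B1, d@B3, e@B3}

Merge at B0 (entry node, so the boundary value {} is joined with the incoming edge(s)): IN[B0] = {} ⊔ OUT[B1] = {a@B1, d@B0, e@B1}
Applying B0's transfer function to that IN value gives OUT[B0] (row B0 above).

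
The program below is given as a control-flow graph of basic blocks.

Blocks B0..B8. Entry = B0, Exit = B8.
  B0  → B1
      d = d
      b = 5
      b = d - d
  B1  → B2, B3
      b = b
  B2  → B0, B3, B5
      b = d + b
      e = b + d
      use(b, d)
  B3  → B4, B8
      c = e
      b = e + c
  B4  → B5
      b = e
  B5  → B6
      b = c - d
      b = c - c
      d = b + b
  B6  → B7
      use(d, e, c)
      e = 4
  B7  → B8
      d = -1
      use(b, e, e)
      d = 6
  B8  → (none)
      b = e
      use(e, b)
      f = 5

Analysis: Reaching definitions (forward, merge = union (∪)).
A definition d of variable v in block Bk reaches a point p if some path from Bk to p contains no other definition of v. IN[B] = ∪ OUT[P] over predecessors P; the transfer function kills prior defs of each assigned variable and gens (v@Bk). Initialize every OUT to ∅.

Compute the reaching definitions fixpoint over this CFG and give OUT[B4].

Answer: {b@B4, c@B3, d@B0, e@B2}

Working:
Per-block solution:
  B0:   IN={b@B2, d@B0, e@B2}   OUT={b@B0, d@B0, e@B2}
  B1:   IN={b@B0, d@B0, e@B2}   OUT={b@B1, d@B0, e@B2}
  B2:   IN={b@B1, d@B0, e@B2}   OUT={b@B2, d@B0, e@B2}
  B3:   IN={b@B1, b@B2, d@B0, e@B2}   OUT={b@B3, c@B3, d@B0, e@B2}
  B4:   IN={b@B3, c@B3, d@B0, e@B2}   OUT={b@B4, c@B3, d@B0, e@B2}
  B5:   IN={b@B2, b@B4, c@B3, d@B0, e@B2}   OUT={b@B5, c@B3, d@B5, e@B2}
  B6:   IN={b@B5, c@B3, d@B5, e@B2}   OUT={b@B5, c@B3, d@B5, e@B6}
  B7:   IN={b@B5, c@B3, d@B5, e@B6}   OUT={b@B5, c@B3, d@B7, e@B6}
  B8:   IN={b@B3, b@B5, c@B3, d@B0, d@B7, e@B2, e@B6}   OUT={b@B8, c@B3, d@B0, d@B7, e@B2, e@B6, f@B8}

Merge at B4: IN[B4] = OUT[B3] = {b@B3, c@B3, d@B0, e@B2}
Applying B4's transfer function to that IN value gives OUT[B4] (row B4 above).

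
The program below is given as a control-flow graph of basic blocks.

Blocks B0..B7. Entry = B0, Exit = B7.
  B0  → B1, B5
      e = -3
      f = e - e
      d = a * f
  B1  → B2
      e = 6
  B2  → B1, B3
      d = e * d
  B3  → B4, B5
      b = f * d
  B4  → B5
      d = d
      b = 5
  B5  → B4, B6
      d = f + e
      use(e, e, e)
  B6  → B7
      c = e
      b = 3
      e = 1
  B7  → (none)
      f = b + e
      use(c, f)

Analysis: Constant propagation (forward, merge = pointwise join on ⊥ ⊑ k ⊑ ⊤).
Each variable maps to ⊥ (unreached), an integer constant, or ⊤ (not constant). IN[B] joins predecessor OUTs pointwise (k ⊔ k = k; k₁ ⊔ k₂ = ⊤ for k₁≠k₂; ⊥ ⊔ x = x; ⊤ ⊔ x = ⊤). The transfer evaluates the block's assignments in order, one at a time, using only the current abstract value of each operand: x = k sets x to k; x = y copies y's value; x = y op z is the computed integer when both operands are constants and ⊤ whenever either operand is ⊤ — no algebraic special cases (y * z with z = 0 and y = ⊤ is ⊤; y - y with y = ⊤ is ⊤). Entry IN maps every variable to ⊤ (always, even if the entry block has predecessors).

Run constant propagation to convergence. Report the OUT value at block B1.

Converged values:
  B0:   IN=(all ⊤)   OUT={e:-3, f:0; rest ⊤}
  B1:   IN={f:0; rest ⊤}   OUT={e:6, f:0; rest ⊤}
  B2:   IN={e:6, f:0; rest ⊤}   OUT={e:6, f:0; rest ⊤}
  B3:   IN={e:6, f:0; rest ⊤}   OUT={e:6, f:0; rest ⊤}
  B4:   IN={f:0; rest ⊤}   OUT={b:5, f:0; rest ⊤}
  B5:   IN={f:0; rest ⊤}   OUT={f:0; rest ⊤}
  B6:   IN={f:0; rest ⊤}   OUT={b:3, e:1, f:0; rest ⊤}
  B7:   IN={b:3, e:1, f:0; rest ⊤}   OUT={b:3, e:1, f:4; rest ⊤}

Merge at B1: IN[B1] = OUT[B0] ⊔ OUT[B2] = {a: ⊤, b: ⊤, c: ⊤, d: ⊤, e: ⊤, f: 0}
Applying B1's transfer function to that IN value gives OUT[B1] (row B1 above).

Answer: {a: ⊤, b: ⊤, c: ⊤, d: ⊤, e: 6, f: 0}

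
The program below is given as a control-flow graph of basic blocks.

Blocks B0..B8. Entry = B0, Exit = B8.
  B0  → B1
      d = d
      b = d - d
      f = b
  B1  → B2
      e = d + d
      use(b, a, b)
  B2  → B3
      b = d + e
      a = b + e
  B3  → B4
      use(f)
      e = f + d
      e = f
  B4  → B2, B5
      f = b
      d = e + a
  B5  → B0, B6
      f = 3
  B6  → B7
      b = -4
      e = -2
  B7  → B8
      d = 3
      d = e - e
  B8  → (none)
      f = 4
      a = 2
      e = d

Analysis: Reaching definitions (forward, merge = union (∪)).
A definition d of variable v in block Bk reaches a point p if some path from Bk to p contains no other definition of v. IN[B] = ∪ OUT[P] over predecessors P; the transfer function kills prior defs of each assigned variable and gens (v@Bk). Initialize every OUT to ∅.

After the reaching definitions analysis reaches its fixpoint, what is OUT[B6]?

Answer: {a@B2, b@B6, d@B4, e@B6, f@B5}

Working:
Per-block solution:
  B0: | IN={a@B2, b@B2, d@B4, e@B3, f@B5} | OUT={a@B2, b@B0, d@B0, e@B3, f@B0}
  B1: | IN={a@B2, b@B0, d@B0, e@B3, f@B0} | OUT={a@B2, b@B0, d@B0, e@B1, f@B0}
  B2: | IN={a@B2, b@B0, b@B2, d@B0, d@B4, e@B1, e@B3, f@B0, f@B4} | OUT={a@B2, b@B2, d@B0, d@B4, e@B1, e@B3, f@B0, f@B4}
  B3: | IN={a@B2, b@B2, d@B0, d@B4, e@B1, e@B3, f@B0, f@B4} | OUT={a@B2, b@B2, d@B0, d@B4, e@B3, f@B0, f@B4}
  B4: | IN={a@B2, b@B2, d@B0, d@B4, e@B3, f@B0, f@B4} | OUT={a@B2, b@B2, d@B4, e@B3, f@B4}
  B5: | IN={a@B2, b@B2, d@B4, e@B3, f@B4} | OUT={a@B2, b@B2, d@B4, e@B3, f@B5}
  B6: | IN={a@B2, b@B2, d@B4, e@B3, f@B5} | OUT={a@B2, b@B6, d@B4, e@B6, f@B5}
  B7: | IN={a@B2, b@B6, d@B4, e@B6, f@B5} | OUT={a@B2, b@B6, d@B7, e@B6, f@B5}
  B8: | IN={a@B2, b@B6, d@B7, e@B6, f@B5} | OUT={a@B8, b@B6, d@B7, e@B8, f@B8}

Merge at B6: IN[B6] = OUT[B5] = {a@B2, b@B2, d@B4, e@B3, f@B5}
Applying B6's transfer function to that IN value gives OUT[B6] (row B6 above).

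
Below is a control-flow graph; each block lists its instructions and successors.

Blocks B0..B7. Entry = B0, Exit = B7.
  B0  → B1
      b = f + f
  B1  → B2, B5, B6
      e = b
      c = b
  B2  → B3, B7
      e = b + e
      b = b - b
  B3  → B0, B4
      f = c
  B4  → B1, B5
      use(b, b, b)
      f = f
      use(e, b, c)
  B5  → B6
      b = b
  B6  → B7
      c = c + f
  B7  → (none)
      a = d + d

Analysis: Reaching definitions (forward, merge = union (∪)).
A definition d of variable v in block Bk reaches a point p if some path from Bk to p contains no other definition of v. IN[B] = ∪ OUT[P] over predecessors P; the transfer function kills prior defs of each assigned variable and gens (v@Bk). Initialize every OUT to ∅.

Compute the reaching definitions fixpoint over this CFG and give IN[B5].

Answer: {b@B0, b@B2, c@B1, e@B1, e@B2, f@B3, f@B4}

Derivation:
Fixpoint table:
  B0:  IN={b@B2, c@B1, e@B2, f@B3}  OUT={b@B0, c@B1, e@B2, f@B3}
  B1:  IN={b@B0, b@B2, c@B1, e@B2, f@B3, f@B4}  OUT={b@B0, b@B2, c@B1, e@B1, f@B3, f@B4}
  B2:  IN={b@B0, b@B2, c@B1, e@B1, f@B3, f@B4}  OUT={b@B2, c@B1, e@B2, f@B3, f@B4}
  B3:  IN={b@B2, c@B1, e@B2, f@B3, f@B4}  OUT={b@B2, c@B1, e@B2, f@B3}
  B4:  IN={b@B2, c@B1, e@B2, f@B3}  OUT={b@B2, c@B1, e@B2, f@B4}
  B5:  IN={b@B0, b@B2, c@B1, e@B1, e@B2, f@B3, f@B4}  OUT={b@B5, c@B1, e@B1, e@B2, f@B3, f@B4}
  B6:  IN={b@B0, b@B2, b@B5, c@B1, e@B1, e@B2, f@B3, f@B4}  OUT={b@B0, b@B2, b@B5, c@B6, e@B1, e@B2, f@B3, f@B4}
  B7:  IN={b@B0, b@B2, b@B5, c@B1, c@B6, e@B1, e@B2, f@B3, f@B4}  OUT={a@B7, b@B0, b@B2, b@B5, c@B1, c@B6, e@B1, e@B2, f@B3, f@B4}

Merge at B5: IN[B5] = OUT[B1] ⊔ OUT[B4] = {b@B0, b@B2, c@B1, e@B1, e@B2, f@B3, f@B4}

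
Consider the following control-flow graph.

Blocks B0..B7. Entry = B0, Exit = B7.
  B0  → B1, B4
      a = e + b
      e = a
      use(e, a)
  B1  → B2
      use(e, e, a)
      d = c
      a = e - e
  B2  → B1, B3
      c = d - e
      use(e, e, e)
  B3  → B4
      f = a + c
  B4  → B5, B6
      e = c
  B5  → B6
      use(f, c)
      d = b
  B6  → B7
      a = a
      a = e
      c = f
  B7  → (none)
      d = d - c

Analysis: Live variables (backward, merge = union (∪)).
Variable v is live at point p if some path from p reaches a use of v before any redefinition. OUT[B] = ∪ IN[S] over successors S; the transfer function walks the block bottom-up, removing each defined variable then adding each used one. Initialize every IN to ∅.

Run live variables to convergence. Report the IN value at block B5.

Fixpoint table:
  B0:   IN={b, c, d, e, f}   OUT={a, b, c, d, e, f}
  B1:   IN={a, b, c, e}   OUT={a, b, d, e}
  B2:   IN={a, b, d, e}   OUT={a, b, c, d, e}
  B3:   IN={a, b, c, d}   OUT={a, b, c, d, f}
  B4:   IN={a, b, c, d, f}   OUT={a, b, c, d, e, f}
  B5:   IN={a, b, c, e, f}   OUT={a, d, e, f}
  B6:   IN={a, d, e, f}   OUT={c, d}
  B7:   IN={c, d}   OUT={}

Merge at B5: OUT[B5] = IN[B6] = {a, d, e, f}
Applying B5's transfer function to that OUT value gives IN[B5] (row B5 above).

Answer: {a, b, c, e, f}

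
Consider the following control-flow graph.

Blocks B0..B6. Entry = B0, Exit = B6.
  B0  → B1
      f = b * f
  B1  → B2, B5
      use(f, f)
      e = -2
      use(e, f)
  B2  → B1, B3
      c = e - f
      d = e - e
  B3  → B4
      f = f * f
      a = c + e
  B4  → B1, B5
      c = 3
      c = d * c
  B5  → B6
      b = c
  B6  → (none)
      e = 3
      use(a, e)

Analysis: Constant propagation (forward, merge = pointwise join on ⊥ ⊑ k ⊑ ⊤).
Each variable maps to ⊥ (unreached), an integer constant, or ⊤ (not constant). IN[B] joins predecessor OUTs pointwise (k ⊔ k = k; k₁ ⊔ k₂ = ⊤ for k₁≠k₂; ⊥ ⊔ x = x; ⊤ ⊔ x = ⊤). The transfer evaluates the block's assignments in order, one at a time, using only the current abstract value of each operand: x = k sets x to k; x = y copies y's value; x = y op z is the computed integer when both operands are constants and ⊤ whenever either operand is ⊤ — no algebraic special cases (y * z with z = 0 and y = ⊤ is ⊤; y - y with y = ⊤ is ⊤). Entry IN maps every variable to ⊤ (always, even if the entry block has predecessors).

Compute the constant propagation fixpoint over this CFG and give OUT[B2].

Answer: {a: ⊤, b: ⊤, c: ⊤, d: 0, e: -2, f: ⊤}

Trace:
Per-block solution:
  B0:   IN=(all ⊤)   OUT=(all ⊤)
  B1:   IN=(all ⊤)   OUT={e:-2; rest ⊤}
  B2:   IN={e:-2; rest ⊤}   OUT={d:0, e:-2; rest ⊤}
  B3:   IN={d:0, e:-2; rest ⊤}   OUT={d:0, e:-2; rest ⊤}
  B4:   IN={d:0, e:-2; rest ⊤}   OUT={c:0, d:0, e:-2; rest ⊤}
  B5:   IN={e:-2; rest ⊤}   OUT={e:-2; rest ⊤}
  B6:   IN={e:-2; rest ⊤}   OUT={e:3; rest ⊤}

Merge at B2: IN[B2] = OUT[B1] = {a: ⊤, b: ⊤, c: ⊤, d: ⊤, e: -2, f: ⊤}
Applying B2's transfer function to that IN value gives OUT[B2] (row B2 above).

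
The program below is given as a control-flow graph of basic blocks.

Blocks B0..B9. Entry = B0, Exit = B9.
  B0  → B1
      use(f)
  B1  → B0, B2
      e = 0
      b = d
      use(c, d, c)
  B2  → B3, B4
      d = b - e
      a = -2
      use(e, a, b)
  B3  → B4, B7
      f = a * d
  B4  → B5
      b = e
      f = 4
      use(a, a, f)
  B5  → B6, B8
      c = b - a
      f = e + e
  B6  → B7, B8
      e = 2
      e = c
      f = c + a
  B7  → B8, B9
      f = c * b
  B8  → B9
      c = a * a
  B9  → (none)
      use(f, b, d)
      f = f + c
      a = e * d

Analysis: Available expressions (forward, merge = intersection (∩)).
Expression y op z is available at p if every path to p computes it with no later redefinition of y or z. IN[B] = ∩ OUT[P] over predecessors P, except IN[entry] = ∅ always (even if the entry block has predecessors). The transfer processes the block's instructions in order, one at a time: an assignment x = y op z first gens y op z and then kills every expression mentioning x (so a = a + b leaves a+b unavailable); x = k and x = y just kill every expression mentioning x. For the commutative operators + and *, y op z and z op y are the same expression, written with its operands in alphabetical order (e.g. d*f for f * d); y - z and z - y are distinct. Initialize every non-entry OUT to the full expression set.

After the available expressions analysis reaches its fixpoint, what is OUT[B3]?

Fixpoint table:
  B0:  IN={}  OUT={}
  B1:  IN={}  OUT={}
  B2:  IN={}  OUT={b-e}
  B3:  IN={b-e}  OUT={a*d, b-e}
  B4:  IN={b-e}  OUT={}
  B5:  IN={}  OUT={b-a, e+e}
  B6:  IN={b-a, e+e}  OUT={a+c, b-a}
  B7:  IN={}  OUT={b*c}
  B8:  IN={}  OUT={a*a}
  B9:  IN={}  OUT={d*e}

Merge at B3: IN[B3] = OUT[B2] = {b-e}
Applying B3's transfer function to that IN value gives OUT[B3] (row B3 above).

Answer: {a*d, b-e}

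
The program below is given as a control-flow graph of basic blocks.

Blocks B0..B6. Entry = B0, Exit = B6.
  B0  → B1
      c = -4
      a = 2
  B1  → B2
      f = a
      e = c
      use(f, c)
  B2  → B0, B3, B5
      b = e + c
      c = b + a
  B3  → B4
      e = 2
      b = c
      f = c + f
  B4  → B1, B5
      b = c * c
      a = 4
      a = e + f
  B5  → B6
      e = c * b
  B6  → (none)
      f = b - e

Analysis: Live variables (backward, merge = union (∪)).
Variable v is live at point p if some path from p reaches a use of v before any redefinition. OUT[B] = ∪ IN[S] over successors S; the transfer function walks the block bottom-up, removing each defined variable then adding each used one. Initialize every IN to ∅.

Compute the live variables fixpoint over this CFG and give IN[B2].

Answer: {a, c, e, f}

Derivation:
Per-block solution:
  B0:  IN={}  OUT={a, c}
  B1:  IN={a, c}  OUT={a, c, e, f}
  B2:  IN={a, c, e, f}  OUT={b, c, f}
  B3:  IN={c, f}  OUT={c, e, f}
  B4:  IN={c, e, f}  OUT={a, b, c}
  B5:  IN={b, c}  OUT={b, e}
  B6:  IN={b, e}  OUT={}

Merge at B2: OUT[B2] = IN[B0] ⊔ IN[B3] ⊔ IN[B5] = {b, c, f}
Applying B2's transfer function to that OUT value gives IN[B2] (row B2 above).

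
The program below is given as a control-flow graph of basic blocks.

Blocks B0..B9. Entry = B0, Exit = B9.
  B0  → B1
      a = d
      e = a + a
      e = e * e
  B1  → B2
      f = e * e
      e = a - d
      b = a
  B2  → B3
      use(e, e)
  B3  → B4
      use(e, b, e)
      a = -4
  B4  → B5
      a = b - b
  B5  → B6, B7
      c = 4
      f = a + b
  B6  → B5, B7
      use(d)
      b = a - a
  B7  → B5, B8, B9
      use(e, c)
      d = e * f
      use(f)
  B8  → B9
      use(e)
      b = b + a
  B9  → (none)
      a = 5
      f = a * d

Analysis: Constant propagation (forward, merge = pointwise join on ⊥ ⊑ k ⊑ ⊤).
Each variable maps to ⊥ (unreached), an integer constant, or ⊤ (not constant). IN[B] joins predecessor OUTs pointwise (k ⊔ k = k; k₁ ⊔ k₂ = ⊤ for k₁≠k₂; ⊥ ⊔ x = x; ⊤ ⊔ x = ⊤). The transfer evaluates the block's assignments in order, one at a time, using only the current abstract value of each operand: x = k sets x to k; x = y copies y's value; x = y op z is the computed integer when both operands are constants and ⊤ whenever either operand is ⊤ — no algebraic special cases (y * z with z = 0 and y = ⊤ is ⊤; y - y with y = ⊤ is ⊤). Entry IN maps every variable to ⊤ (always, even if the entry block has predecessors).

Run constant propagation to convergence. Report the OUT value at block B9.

Fixpoint table:
  B0:   IN=(all ⊤)   OUT=(all ⊤)
  B1:   IN=(all ⊤)   OUT=(all ⊤)
  B2:   IN=(all ⊤)   OUT=(all ⊤)
  B3:   IN=(all ⊤)   OUT={a:-4; rest ⊤}
  B4:   IN={a:-4; rest ⊤}   OUT=(all ⊤)
  B5:   IN=(all ⊤)   OUT={c:4; rest ⊤}
  B6:   IN={c:4; rest ⊤}   OUT={c:4; rest ⊤}
  B7:   IN={c:4; rest ⊤}   OUT={c:4; rest ⊤}
  B8:   IN={c:4; rest ⊤}   OUT={c:4; rest ⊤}
  B9:   IN={c:4; rest ⊤}   OUT={a:5, c:4; rest ⊤}

Merge at B9: IN[B9] = OUT[B7] ⊔ OUT[B8] = {a: ⊤, b: ⊤, c: 4, d: ⊤, e: ⊤, f: ⊤}
Applying B9's transfer function to that IN value gives OUT[B9] (row B9 above).

Answer: {a: 5, b: ⊤, c: 4, d: ⊤, e: ⊤, f: ⊤}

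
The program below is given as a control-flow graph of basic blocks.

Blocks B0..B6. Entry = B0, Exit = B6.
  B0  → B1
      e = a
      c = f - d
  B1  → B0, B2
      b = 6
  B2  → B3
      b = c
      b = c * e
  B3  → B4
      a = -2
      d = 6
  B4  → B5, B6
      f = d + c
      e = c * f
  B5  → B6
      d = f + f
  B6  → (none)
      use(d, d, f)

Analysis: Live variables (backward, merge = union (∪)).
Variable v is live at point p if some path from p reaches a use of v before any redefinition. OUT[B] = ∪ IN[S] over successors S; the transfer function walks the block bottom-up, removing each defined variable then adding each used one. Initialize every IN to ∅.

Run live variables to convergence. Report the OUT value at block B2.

Fixpoint table:
  B0:   IN={a, d, f}   OUT={a, c, d, e, f}
  B1:   IN={a, c, d, e, f}   OUT={a, c, d, e, f}
  B2:   IN={c, e}   OUT={c}
  B3:   IN={c}   OUT={c, d}
  B4:   IN={c, d}   OUT={d, f}
  B5:   IN={f}   OUT={d, f}
  B6:   IN={d, f}   OUT={}

Merge at B2: OUT[B2] = IN[B3] = {c}

Answer: {c}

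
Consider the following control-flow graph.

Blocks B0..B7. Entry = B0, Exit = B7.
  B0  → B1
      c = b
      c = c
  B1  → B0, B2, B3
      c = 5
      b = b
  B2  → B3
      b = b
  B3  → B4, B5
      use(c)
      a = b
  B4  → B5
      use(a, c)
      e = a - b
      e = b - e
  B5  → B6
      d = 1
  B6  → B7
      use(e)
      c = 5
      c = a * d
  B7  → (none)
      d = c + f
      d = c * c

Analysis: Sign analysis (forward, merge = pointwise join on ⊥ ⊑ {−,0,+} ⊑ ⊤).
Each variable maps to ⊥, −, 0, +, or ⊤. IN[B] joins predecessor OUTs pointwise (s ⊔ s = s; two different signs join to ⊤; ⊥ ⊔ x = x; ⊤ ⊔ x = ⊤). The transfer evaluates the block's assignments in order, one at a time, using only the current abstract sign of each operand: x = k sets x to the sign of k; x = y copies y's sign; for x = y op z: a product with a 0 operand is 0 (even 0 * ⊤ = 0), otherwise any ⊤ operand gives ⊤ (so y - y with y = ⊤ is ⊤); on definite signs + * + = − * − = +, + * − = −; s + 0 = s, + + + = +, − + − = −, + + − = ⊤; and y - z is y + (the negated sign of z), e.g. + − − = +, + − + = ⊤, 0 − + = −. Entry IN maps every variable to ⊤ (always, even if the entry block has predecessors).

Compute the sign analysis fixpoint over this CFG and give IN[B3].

Answer: {a: ⊤, b: ⊤, c: +, d: ⊤, e: ⊤, f: ⊤}

Working:
Fixpoint table:
  B0: | IN=(all ⊤) | OUT=(all ⊤)
  B1: | IN=(all ⊤) | OUT={c:+; rest ⊤}
  B2: | IN={c:+; rest ⊤} | OUT={c:+; rest ⊤}
  B3: | IN={c:+; rest ⊤} | OUT={c:+; rest ⊤}
  B4: | IN={c:+; rest ⊤} | OUT={c:+; rest ⊤}
  B5: | IN={c:+; rest ⊤} | OUT={c:+, d:+; rest ⊤}
  B6: | IN={c:+, d:+; rest ⊤} | OUT={d:+; rest ⊤}
  B7: | IN={d:+; rest ⊤} | OUT=(all ⊤)

Merge at B3: IN[B3] = OUT[B1] ⊔ OUT[B2] = {a: ⊤, b: ⊤, c: +, d: ⊤, e: ⊤, f: ⊤}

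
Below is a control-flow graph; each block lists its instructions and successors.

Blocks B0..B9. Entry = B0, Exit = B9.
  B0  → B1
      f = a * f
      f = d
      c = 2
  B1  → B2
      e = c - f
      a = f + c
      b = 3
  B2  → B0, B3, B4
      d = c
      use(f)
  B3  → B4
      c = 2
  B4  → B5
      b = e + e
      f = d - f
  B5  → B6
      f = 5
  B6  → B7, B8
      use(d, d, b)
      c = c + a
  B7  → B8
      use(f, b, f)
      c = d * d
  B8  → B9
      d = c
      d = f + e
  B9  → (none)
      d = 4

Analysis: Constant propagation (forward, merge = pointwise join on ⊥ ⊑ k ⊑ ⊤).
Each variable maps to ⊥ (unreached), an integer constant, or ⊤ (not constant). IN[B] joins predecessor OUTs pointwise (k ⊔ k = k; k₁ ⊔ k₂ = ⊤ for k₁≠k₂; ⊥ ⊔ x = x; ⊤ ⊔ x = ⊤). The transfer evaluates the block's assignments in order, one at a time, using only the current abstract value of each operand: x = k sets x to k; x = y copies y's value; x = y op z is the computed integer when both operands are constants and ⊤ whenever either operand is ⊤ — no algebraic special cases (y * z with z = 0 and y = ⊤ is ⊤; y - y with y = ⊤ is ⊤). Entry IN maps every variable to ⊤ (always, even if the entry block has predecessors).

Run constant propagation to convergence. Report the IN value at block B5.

Answer: {a: ⊤, b: ⊤, c: 2, d: 2, e: ⊤, f: ⊤}

Derivation:
Per-block solution:
  B0: | IN=(all ⊤) | OUT={c:2; rest ⊤}
  B1: | IN={c:2; rest ⊤} | OUT={b:3, c:2; rest ⊤}
  B2: | IN={b:3, c:2; rest ⊤} | OUT={b:3, c:2, d:2; rest ⊤}
  B3: | IN={b:3, c:2, d:2; rest ⊤} | OUT={b:3, c:2, d:2; rest ⊤}
  B4: | IN={b:3, c:2, d:2; rest ⊤} | OUT={c:2, d:2; rest ⊤}
  B5: | IN={c:2, d:2; rest ⊤} | OUT={c:2, d:2, f:5; rest ⊤}
  B6: | IN={c:2, d:2, f:5; rest ⊤} | OUT={d:2, f:5; rest ⊤}
  B7: | IN={d:2, f:5; rest ⊤} | OUT={c:4, d:2, f:5; rest ⊤}
  B8: | IN={d:2, f:5; rest ⊤} | OUT={f:5; rest ⊤}
  B9: | IN={f:5; rest ⊤} | OUT={d:4, f:5; rest ⊤}

Merge at B5: IN[B5] = OUT[B4] = {a: ⊤, b: ⊤, c: 2, d: 2, e: ⊤, f: ⊤}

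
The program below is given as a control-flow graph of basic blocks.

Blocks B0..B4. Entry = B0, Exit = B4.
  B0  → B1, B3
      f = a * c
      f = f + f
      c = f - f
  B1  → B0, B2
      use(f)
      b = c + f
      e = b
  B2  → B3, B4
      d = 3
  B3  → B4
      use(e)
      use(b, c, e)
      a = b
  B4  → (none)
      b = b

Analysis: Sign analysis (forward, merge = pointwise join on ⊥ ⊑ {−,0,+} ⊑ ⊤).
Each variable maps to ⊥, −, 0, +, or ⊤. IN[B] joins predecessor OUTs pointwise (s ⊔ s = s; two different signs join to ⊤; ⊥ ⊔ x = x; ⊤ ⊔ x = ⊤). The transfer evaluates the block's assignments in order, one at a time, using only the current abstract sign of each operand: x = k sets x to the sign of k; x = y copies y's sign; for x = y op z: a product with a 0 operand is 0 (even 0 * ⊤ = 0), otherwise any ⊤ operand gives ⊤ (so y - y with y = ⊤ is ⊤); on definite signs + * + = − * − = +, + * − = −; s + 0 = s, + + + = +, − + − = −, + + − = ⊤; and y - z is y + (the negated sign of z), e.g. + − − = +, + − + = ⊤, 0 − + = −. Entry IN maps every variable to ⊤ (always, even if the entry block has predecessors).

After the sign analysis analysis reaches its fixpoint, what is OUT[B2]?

Converged values:
  B0: | IN=(all ⊤) | OUT=(all ⊤)
  B1: | IN=(all ⊤) | OUT=(all ⊤)
  B2: | IN=(all ⊤) | OUT={d:+; rest ⊤}
  B3: | IN=(all ⊤) | OUT=(all ⊤)
  B4: | IN=(all ⊤) | OUT=(all ⊤)

Merge at B2: IN[B2] = OUT[B1] = {a: ⊤, b: ⊤, c: ⊤, d: ⊤, e: ⊤, f: ⊤}
Applying B2's transfer function to that IN value gives OUT[B2] (row B2 above).

Answer: {a: ⊤, b: ⊤, c: ⊤, d: +, e: ⊤, f: ⊤}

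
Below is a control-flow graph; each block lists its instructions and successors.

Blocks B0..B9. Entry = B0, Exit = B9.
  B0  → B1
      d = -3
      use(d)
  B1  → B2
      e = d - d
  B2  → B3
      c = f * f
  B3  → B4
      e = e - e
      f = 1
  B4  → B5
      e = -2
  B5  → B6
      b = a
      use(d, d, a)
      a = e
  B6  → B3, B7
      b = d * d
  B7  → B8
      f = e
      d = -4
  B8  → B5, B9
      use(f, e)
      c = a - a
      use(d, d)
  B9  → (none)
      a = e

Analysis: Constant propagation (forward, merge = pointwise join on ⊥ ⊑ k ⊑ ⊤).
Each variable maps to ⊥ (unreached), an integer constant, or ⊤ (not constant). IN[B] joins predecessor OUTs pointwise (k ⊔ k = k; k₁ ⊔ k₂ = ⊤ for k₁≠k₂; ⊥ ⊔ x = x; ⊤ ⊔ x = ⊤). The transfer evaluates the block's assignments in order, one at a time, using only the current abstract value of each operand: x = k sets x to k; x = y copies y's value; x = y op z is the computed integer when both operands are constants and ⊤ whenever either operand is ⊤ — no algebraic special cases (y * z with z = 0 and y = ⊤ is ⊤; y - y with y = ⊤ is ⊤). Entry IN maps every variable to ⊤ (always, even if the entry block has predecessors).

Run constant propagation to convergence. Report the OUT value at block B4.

Per-block solution:
  B0:  IN=(all ⊤)  OUT={d:-3; rest ⊤}
  B1:  IN={d:-3; rest ⊤}  OUT={d:-3, e:0; rest ⊤}
  B2:  IN={d:-3, e:0; rest ⊤}  OUT={d:-3, e:0; rest ⊤}
  B3:  IN=(all ⊤)  OUT={f:1; rest ⊤}
  B4:  IN={f:1; rest ⊤}  OUT={e:-2, f:1; rest ⊤}
  B5:  IN={e:-2; rest ⊤}  OUT={a:-2, e:-2; rest ⊤}
  B6:  IN={a:-2, e:-2; rest ⊤}  OUT={a:-2, e:-2; rest ⊤}
  B7:  IN={a:-2, e:-2; rest ⊤}  OUT={a:-2, d:-4, e:-2, f:-2; rest ⊤}
  B8:  IN={a:-2, d:-4, e:-2, f:-2; rest ⊤}  OUT={a:-2, c:0, d:-4, e:-2, f:-2; rest ⊤}
  B9:  IN={a:-2, c:0, d:-4, e:-2, f:-2; rest ⊤}  OUT={a:-2, c:0, d:-4, e:-2, f:-2; rest ⊤}

Merge at B4: IN[B4] = OUT[B3] = {a: ⊤, b: ⊤, c: ⊤, d: ⊤, e: ⊤, f: 1}
Applying B4's transfer function to that IN value gives OUT[B4] (row B4 above).

Answer: {a: ⊤, b: ⊤, c: ⊤, d: ⊤, e: -2, f: 1}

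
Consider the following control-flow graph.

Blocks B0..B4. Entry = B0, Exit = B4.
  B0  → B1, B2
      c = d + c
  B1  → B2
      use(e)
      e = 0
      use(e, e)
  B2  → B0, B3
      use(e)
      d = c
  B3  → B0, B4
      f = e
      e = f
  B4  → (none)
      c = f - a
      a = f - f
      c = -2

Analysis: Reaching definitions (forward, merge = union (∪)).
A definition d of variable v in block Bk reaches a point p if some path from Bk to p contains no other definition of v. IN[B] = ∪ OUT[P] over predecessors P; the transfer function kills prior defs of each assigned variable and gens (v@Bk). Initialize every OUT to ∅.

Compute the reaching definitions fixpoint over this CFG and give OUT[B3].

Answer: {c@B0, d@B2, e@B3, f@B3}

Derivation:
Per-block solution:
  B0:  IN={c@B0, d@B2, e@B1, e@B3, f@B3}  OUT={c@B0, d@B2, e@B1, e@B3, f@B3}
  B1:  IN={c@B0, d@B2, e@B1, e@B3, f@B3}  OUT={c@B0, d@B2, e@B1, f@B3}
  B2:  IN={c@B0, d@B2, e@B1, e@B3, f@B3}  OUT={c@B0, d@B2, e@B1, e@B3, f@B3}
  B3:  IN={c@B0, d@B2, e@B1, e@B3, f@B3}  OUT={c@B0, d@B2, e@B3, f@B3}
  B4:  IN={c@B0, d@B2, e@B3, f@B3}  OUT={a@B4, c@B4, d@B2, e@B3, f@B3}

Merge at B3: IN[B3] = OUT[B2] = {c@B0, d@B2, e@B1, e@B3, f@B3}
Applying B3's transfer function to that IN value gives OUT[B3] (row B3 above).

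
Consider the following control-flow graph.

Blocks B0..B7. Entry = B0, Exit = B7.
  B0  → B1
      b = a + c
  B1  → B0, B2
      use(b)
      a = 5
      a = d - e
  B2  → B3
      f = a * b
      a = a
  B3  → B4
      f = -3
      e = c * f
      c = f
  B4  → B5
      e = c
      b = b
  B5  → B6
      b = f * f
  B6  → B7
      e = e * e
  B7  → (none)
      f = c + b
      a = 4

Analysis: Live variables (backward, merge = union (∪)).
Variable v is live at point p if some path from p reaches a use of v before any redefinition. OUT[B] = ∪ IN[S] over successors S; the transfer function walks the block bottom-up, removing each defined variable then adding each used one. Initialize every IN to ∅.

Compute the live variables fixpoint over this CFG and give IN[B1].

Answer: {b, c, d, e}

Derivation:
Fixpoint table:
  B0: | IN={a, c, d, e} | OUT={b, c, d, e}
  B1: | IN={b, c, d, e} | OUT={a, b, c, d, e}
  B2: | IN={a, b, c} | OUT={b, c}
  B3: | IN={b, c} | OUT={b, c, f}
  B4: | IN={b, c, f} | OUT={c, e, f}
  B5: | IN={c, e, f} | OUT={b, c, e}
  B6: | IN={b, c, e} | OUT={b, c}
  B7: | IN={b, c} | OUT={}

Merge at B1: OUT[B1] = IN[B0] ⊔ IN[B2] = {a, b, c, d, e}
Applying B1's transfer function to that OUT value gives IN[B1] (row B1 above).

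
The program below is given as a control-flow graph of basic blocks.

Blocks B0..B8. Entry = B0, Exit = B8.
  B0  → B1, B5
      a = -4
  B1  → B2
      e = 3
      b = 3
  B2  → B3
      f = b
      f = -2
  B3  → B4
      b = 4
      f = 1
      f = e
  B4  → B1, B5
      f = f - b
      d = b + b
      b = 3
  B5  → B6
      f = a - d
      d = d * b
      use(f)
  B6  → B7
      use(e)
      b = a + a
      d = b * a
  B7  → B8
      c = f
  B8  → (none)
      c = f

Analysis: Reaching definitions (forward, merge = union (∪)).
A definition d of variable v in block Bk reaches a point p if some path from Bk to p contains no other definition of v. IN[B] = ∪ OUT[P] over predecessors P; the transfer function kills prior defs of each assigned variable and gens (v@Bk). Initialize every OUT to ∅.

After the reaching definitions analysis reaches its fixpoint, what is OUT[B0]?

Converged values:
  B0:  IN={}  OUT={a@B0}
  B1:  IN={a@B0, b@B4, d@B4, e@B1, f@B4}  OUT={a@B0, b@B1, d@B4, e@B1, f@B4}
  B2:  IN={a@B0, b@B1, d@B4, e@B1, f@B4}  OUT={a@B0, b@B1, d@B4, e@B1, f@B2}
  B3:  IN={a@B0, b@B1, d@B4, e@B1, f@B2}  OUT={a@B0, b@B3, d@B4, e@B1, f@B3}
  B4:  IN={a@B0, b@B3, d@B4, e@B1, f@B3}  OUT={a@B0, b@B4, d@B4, e@B1, f@B4}
  B5:  IN={a@B0, b@B4, d@B4, e@B1, f@B4}  OUT={a@B0, b@B4, d@B5, e@B1, f@B5}
  B6:  IN={a@B0, b@B4, d@B5, e@B1, f@B5}  OUT={a@B0, b@B6, d@B6, e@B1, f@B5}
  B7:  IN={a@B0, b@B6, d@B6, e@B1, f@B5}  OUT={a@B0, b@B6, c@B7, d@B6, e@B1, f@B5}
  B8:  IN={a@B0, b@B6, c@B7, d@B6, e@B1, f@B5}  OUT={a@B0, b@B6, c@B8, d@B6, e@B1, f@B5}

B0 is the boundary node: IN[B0] = {}
Applying B0's transfer function to that IN value gives OUT[B0] (row B0 above).

Answer: {a@B0}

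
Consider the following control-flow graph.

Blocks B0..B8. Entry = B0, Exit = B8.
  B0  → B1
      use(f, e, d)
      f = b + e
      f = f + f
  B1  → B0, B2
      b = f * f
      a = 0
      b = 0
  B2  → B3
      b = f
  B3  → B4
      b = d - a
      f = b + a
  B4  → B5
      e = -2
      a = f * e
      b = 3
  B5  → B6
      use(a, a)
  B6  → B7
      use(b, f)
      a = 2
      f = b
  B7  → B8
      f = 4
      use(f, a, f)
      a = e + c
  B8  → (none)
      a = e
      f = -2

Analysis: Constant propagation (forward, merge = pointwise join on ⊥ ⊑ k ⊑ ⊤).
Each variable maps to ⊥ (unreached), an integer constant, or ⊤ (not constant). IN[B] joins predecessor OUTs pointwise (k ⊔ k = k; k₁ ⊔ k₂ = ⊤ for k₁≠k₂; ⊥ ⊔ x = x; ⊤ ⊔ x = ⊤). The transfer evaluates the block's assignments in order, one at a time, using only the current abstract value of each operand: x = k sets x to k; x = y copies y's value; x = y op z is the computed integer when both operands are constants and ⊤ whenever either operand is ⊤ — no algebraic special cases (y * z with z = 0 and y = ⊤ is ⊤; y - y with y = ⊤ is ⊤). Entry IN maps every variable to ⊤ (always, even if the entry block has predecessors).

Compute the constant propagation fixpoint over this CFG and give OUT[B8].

Fixpoint table:
  B0:  IN=(all ⊤)  OUT=(all ⊤)
  B1:  IN=(all ⊤)  OUT={a:0, b:0; rest ⊤}
  B2:  IN={a:0, b:0; rest ⊤}  OUT={a:0; rest ⊤}
  B3:  IN={a:0; rest ⊤}  OUT={a:0; rest ⊤}
  B4:  IN={a:0; rest ⊤}  OUT={b:3, e:-2; rest ⊤}
  B5:  IN={b:3, e:-2; rest ⊤}  OUT={b:3, e:-2; rest ⊤}
  B6:  IN={b:3, e:-2; rest ⊤}  OUT={a:2, b:3, e:-2, f:3; rest ⊤}
  B7:  IN={a:2, b:3, e:-2, f:3; rest ⊤}  OUT={b:3, e:-2, f:4; rest ⊤}
  B8:  IN={b:3, e:-2, f:4; rest ⊤}  OUT={a:-2, b:3, e:-2, f:-2; rest ⊤}

Merge at B8: IN[B8] = OUT[B7] = {a: ⊤, b: 3, c: ⊤, d: ⊤, e: -2, f: 4}
Applying B8's transfer function to that IN value gives OUT[B8] (row B8 above).

Answer: {a: -2, b: 3, c: ⊤, d: ⊤, e: -2, f: -2}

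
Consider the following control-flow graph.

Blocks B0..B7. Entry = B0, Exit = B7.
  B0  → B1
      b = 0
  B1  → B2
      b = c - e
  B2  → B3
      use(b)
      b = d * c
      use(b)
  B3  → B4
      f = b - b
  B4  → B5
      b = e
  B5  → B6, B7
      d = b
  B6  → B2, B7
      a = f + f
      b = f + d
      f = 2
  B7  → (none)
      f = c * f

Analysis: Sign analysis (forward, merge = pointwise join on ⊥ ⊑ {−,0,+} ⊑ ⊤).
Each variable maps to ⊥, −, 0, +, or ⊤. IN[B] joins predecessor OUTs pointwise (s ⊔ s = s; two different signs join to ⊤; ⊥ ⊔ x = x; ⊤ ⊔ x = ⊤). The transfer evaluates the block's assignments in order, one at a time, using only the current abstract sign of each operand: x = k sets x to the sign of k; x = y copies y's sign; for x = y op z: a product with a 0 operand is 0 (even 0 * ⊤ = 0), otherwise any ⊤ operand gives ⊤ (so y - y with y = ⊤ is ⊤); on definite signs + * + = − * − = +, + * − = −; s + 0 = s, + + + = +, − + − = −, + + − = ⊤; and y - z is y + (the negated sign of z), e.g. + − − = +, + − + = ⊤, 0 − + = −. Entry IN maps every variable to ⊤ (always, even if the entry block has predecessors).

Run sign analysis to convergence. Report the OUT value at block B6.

Answer: {a: ⊤, b: ⊤, c: ⊤, d: ⊤, e: ⊤, f: +}

Derivation:
Converged values:
  B0:  IN=(all ⊤)  OUT={b:0; rest ⊤}
  B1:  IN={b:0; rest ⊤}  OUT=(all ⊤)
  B2:  IN=(all ⊤)  OUT=(all ⊤)
  B3:  IN=(all ⊤)  OUT=(all ⊤)
  B4:  IN=(all ⊤)  OUT=(all ⊤)
  B5:  IN=(all ⊤)  OUT=(all ⊤)
  B6:  IN=(all ⊤)  OUT={f:+; rest ⊤}
  B7:  IN=(all ⊤)  OUT=(all ⊤)

Merge at B6: IN[B6] = OUT[B5] = {a: ⊤, b: ⊤, c: ⊤, d: ⊤, e: ⊤, f: ⊤}
Applying B6's transfer function to that IN value gives OUT[B6] (row B6 above).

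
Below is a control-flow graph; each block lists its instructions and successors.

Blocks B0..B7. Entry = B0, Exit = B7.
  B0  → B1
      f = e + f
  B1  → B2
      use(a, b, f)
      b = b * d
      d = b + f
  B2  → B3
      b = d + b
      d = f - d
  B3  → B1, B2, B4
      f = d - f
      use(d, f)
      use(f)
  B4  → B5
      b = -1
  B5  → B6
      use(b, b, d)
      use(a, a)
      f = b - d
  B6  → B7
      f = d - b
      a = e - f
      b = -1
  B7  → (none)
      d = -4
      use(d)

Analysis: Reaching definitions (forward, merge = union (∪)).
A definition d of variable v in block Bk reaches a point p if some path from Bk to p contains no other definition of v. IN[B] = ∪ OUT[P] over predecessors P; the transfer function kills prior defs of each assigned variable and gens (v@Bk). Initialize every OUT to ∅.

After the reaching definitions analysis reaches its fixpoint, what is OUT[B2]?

Answer: {b@B2, d@B2, f@B0, f@B3}

Derivation:
Fixpoint table:
  B0: | IN={} | OUT={f@B0}
  B1: | IN={b@B2, d@B2, f@B0, f@B3} | OUT={b@B1, d@B1, f@B0, f@B3}
  B2: | IN={b@B1, b@B2, d@B1, d@B2, f@B0, f@B3} | OUT={b@B2, d@B2, f@B0, f@B3}
  B3: | IN={b@B2, d@B2, f@B0, f@B3} | OUT={b@B2, d@B2, f@B3}
  B4: | IN={b@B2, d@B2, f@B3} | OUT={b@B4, d@B2, f@B3}
  B5: | IN={b@B4, d@B2, f@B3} | OUT={b@B4, d@B2, f@B5}
  B6: | IN={b@B4, d@B2, f@B5} | OUT={a@B6, b@B6, d@B2, f@B6}
  B7: | IN={a@B6, b@B6, d@B2, f@B6} | OUT={a@B6, b@B6, d@B7, f@B6}

Merge at B2: IN[B2] = OUT[B1] ⊔ OUT[B3] = {b@B1, b@B2, d@B1, d@B2, f@B0, f@B3}
Applying B2's transfer function to that IN value gives OUT[B2] (row B2 above).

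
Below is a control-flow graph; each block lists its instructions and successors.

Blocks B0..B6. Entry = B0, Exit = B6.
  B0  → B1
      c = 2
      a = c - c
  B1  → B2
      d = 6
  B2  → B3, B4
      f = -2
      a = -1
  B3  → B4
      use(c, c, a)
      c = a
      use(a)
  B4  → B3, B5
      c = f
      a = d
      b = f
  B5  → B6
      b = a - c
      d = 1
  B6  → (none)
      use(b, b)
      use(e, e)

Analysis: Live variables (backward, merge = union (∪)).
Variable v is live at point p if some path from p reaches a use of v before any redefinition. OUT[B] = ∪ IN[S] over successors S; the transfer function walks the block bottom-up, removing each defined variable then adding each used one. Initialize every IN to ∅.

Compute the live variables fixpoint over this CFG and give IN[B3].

Answer: {a, c, d, e, f}

Trace:
Per-block solution:
  B0:   IN={e}   OUT={c, e}
  B1:   IN={c, e}   OUT={c, d, e}
  B2:   IN={c, d, e}   OUT={a, c, d, e, f}
  B3:   IN={a, c, d, e, f}   OUT={d, e, f}
  B4:   IN={d, e, f}   OUT={a, c, d, e, f}
  B5:   IN={a, c, e}   OUT={b, e}
  B6:   IN={b, e}   OUT={}

Merge at B3: OUT[B3] = IN[B4] = {d, e, f}
Applying B3's transfer function to that OUT value gives IN[B3] (row B3 above).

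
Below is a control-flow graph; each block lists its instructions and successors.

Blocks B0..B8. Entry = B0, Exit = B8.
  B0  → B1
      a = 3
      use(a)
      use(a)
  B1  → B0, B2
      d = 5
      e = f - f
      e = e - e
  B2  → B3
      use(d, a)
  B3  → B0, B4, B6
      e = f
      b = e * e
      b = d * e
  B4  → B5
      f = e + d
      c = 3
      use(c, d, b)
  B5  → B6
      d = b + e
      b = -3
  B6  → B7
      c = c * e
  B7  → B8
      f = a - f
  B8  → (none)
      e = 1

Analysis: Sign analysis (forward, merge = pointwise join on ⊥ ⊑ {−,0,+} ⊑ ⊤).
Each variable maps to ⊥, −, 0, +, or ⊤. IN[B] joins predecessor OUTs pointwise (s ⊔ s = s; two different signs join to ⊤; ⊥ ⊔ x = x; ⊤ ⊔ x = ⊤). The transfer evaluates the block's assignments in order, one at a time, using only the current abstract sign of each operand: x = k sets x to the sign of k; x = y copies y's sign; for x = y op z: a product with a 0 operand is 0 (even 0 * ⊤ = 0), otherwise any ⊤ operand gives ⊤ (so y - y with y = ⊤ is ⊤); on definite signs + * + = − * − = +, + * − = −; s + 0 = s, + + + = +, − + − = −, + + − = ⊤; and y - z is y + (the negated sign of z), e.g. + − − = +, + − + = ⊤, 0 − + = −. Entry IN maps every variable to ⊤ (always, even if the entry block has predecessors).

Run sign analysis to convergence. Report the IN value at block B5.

Converged values:
  B0:   IN=(all ⊤)   OUT={a:+; rest ⊤}
  B1:   IN={a:+; rest ⊤}   OUT={a:+, d:+; rest ⊤}
  B2:   IN={a:+, d:+; rest ⊤}   OUT={a:+, d:+; rest ⊤}
  B3:   IN={a:+, d:+; rest ⊤}   OUT={a:+, d:+; rest ⊤}
  B4:   IN={a:+, d:+; rest ⊤}   OUT={a:+, c:+, d:+; rest ⊤}
  B5:   IN={a:+, c:+, d:+; rest ⊤}   OUT={a:+, b:-, c:+; rest ⊤}
  B6:   IN={a:+; rest ⊤}   OUT={a:+; rest ⊤}
  B7:   IN={a:+; rest ⊤}   OUT={a:+; rest ⊤}
  B8:   IN={a:+; rest ⊤}   OUT={a:+, e:+; rest ⊤}

Merge at B5: IN[B5] = OUT[B4] = {a: +, b: ⊤, c: +, d: +, e: ⊤, f: ⊤}

Answer: {a: +, b: ⊤, c: +, d: +, e: ⊤, f: ⊤}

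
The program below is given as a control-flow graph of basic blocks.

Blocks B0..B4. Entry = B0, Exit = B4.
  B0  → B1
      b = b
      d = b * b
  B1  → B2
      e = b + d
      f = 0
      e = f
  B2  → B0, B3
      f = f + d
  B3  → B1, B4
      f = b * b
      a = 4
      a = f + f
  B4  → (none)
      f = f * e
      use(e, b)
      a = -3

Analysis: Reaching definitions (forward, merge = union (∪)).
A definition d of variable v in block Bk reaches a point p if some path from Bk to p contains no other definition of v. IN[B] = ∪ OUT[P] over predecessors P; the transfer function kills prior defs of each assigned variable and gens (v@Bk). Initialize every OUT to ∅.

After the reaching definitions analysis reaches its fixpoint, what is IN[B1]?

Answer: {a@B3, b@B0, d@B0, e@B1, f@B2, f@B3}

Derivation:
Converged values:
  B0:  IN={a@B3, b@B0, d@B0, e@B1, f@B2}  OUT={a@B3, b@B0, d@B0, e@B1, f@B2}
  B1:  IN={a@B3, b@B0, d@B0, e@B1, f@B2, f@B3}  OUT={a@B3, b@B0, d@B0, e@B1, f@B1}
  B2:  IN={a@B3, b@B0, d@B0, e@B1, f@B1}  OUT={a@B3, b@B0, d@B0, e@B1, f@B2}
  B3:  IN={a@B3, b@B0, d@B0, e@B1, f@B2}  OUT={a@B3, b@B0, d@B0, e@B1, f@B3}
  B4:  IN={a@B3, b@B0, d@B0, e@B1, f@B3}  OUT={a@B4, b@B0, d@B0, e@B1, f@B4}

Merge at B1: IN[B1] = OUT[B0] ⊔ OUT[B3] = {a@B3, b@B0, d@B0, e@B1, f@B2, f@B3}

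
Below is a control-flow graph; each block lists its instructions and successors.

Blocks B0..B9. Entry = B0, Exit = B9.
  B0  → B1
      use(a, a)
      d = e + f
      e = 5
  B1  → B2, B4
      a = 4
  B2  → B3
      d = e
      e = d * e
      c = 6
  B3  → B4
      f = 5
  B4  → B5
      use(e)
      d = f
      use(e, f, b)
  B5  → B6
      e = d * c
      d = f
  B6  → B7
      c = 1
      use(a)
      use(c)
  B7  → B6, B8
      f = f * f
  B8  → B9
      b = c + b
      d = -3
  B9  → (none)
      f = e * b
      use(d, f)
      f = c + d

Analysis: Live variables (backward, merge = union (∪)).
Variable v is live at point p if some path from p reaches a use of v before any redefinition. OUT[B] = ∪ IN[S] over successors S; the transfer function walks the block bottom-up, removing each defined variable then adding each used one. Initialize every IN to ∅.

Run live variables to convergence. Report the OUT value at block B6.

Answer: {a, b, c, e, f}

Working:
Per-block solution:
  B0: | IN={a, b, c, e, f} | OUT={b, c, e, f}
  B1: | IN={b, c, e, f} | OUT={a, b, c, e, f}
  B2: | IN={a, b, e} | OUT={a, b, c, e}
  B3: | IN={a, b, c, e} | OUT={a, b, c, e, f}
  B4: | IN={a, b, c, e, f} | OUT={a, b, c, d, f}
  B5: | IN={a, b, c, d, f} | OUT={a, b, e, f}
  B6: | IN={a, b, e, f} | OUT={a, b, c, e, f}
  B7: | IN={a, b, c, e, f} | OUT={a, b, c, e, f}
  B8: | IN={b, c, e} | OUT={b, c, d, e}
  B9: | IN={b, c, d, e} | OUT={}

Merge at B6: OUT[B6] = IN[B7] = {a, b, c, e, f}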